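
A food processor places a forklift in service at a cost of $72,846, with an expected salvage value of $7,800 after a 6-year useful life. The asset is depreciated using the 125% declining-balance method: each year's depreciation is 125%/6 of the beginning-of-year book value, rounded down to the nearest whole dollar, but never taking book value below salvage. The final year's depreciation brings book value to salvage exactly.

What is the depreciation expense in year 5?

$5,961

Depreciable base = $72,846 − $7,800 = $65,046.
Year 1: ⌊$72,846 × 125%/6⌋ = $15,176. Book value $57,670.
Year 2: ⌊$57,670 × 125%/6⌋ = $12,014. Book value $45,656.
Year 3: ⌊$45,656 × 125%/6⌋ = $9,511. Book value $36,145.
Year 4: ⌊$36,145 × 125%/6⌋ = $7,530. Book value $28,615.
Year 5: ⌊$28,615 × 125%/6⌋ = $5,961. Book value $22,654.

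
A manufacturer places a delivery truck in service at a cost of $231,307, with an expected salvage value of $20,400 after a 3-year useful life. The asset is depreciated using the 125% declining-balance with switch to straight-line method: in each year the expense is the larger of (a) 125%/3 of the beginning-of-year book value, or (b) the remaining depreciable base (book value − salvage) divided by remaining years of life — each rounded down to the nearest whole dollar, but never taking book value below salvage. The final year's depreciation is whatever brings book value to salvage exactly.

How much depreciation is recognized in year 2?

$57,265

Depreciable base = $231,307 − $20,400 = $210,907.
Year 1: DB = ⌊$231,307 × 125%/3⌋ = $96,377; SL = ⌊$210,907/3⌋ = $70,302 → take DB $96,377. Book value $134,930.
Year 2: DB = ⌊$134,930 × 125%/3⌋ = $56,220; SL = ⌊$114,530/2⌋ = $57,265 → take SL $57,265. Book value $77,665.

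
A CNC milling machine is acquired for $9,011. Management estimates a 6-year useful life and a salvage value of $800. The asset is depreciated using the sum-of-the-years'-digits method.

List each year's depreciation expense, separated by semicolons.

$2,346; $1,955; $1,564; $1,173; $782; $391

Depreciable base = $9,011 − $800 = $8,211.
Sum of the years' digits = 6+5+4+3+2+1 = 21.
Year 1: $8,211 × 6/21 = $2,346. Book value $6,665.
Year 2: $8,211 × 5/21 = $1,955. Book value $4,710.
Year 3: $8,211 × 4/21 = $1,564. Book value $3,146.
Year 4: $8,211 × 3/21 = $1,173. Book value $1,973.
Year 5: $8,211 × 2/21 = $782. Book value $1,191.
Year 6: $8,211 × 1/21 = $391. Book value $800.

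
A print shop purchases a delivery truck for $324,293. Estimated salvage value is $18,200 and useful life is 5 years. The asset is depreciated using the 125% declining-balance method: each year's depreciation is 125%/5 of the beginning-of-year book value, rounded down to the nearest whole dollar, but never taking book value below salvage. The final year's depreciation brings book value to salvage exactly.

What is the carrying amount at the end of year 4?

Depreciable base = $324,293 − $18,200 = $306,093.
Year 1: ⌊$324,293 × 125%/5⌋ = $81,073. Book value $243,220.
Year 2: ⌊$243,220 × 125%/5⌋ = $60,805. Book value $182,415.
Year 3: ⌊$182,415 × 125%/5⌋ = $45,603. Book value $136,812.
Year 4: ⌊$136,812 × 125%/5⌋ = $34,203. Book value $102,609.

$102,609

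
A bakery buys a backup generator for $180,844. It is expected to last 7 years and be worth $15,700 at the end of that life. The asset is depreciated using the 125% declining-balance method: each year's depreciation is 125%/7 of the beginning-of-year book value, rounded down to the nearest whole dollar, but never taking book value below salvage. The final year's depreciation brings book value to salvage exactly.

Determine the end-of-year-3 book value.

Depreciable base = $180,844 − $15,700 = $165,144.
Year 1: ⌊$180,844 × 125%/7⌋ = $32,293. Book value $148,551.
Year 2: ⌊$148,551 × 125%/7⌋ = $26,526. Book value $122,025.
Year 3: ⌊$122,025 × 125%/7⌋ = $21,790. Book value $100,235.

$100,235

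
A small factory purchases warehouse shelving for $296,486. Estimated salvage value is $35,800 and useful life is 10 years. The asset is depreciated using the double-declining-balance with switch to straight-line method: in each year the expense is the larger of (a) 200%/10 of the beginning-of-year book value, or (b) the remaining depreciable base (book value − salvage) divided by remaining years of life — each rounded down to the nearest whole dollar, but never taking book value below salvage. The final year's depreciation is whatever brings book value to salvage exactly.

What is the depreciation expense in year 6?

$19,430

Depreciable base = $296,486 − $35,800 = $260,686.
Year 1: DB = ⌊$296,486 × 200%/10⌋ = $59,297; SL = ⌊$260,686/10⌋ = $26,068 → take DB $59,297. Book value $237,189.
Year 2: DB = ⌊$237,189 × 200%/10⌋ = $47,437; SL = ⌊$201,389/9⌋ = $22,376 → take DB $47,437. Book value $189,752.
Year 3: DB = ⌊$189,752 × 200%/10⌋ = $37,950; SL = ⌊$153,952/8⌋ = $19,244 → take DB $37,950. Book value $151,802.
Year 4: DB = ⌊$151,802 × 200%/10⌋ = $30,360; SL = ⌊$116,002/7⌋ = $16,571 → take DB $30,360. Book value $121,442.
Year 5: DB = ⌊$121,442 × 200%/10⌋ = $24,288; SL = ⌊$85,642/6⌋ = $14,273 → take DB $24,288. Book value $97,154.
Year 6: DB = ⌊$97,154 × 200%/10⌋ = $19,430; SL = ⌊$61,354/5⌋ = $12,270 → take DB $19,430. Book value $77,724.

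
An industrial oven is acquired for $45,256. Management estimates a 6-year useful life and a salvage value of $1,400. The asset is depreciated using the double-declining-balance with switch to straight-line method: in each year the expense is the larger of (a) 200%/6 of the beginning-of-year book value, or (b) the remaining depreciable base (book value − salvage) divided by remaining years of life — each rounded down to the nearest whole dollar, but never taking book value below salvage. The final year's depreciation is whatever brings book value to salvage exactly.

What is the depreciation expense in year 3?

$6,704

Depreciable base = $45,256 − $1,400 = $43,856.
Year 1: DB = ⌊$45,256 × 200%/6⌋ = $15,085; SL = ⌊$43,856/6⌋ = $7,309 → take DB $15,085. Book value $30,171.
Year 2: DB = ⌊$30,171 × 200%/6⌋ = $10,057; SL = ⌊$28,771/5⌋ = $5,754 → take DB $10,057. Book value $20,114.
Year 3: DB = ⌊$20,114 × 200%/6⌋ = $6,704; SL = ⌊$18,714/4⌋ = $4,678 → take DB $6,704. Book value $13,410.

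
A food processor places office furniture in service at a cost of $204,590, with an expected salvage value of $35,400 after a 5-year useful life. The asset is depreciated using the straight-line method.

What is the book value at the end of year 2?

$136,914

Depreciable base = $204,590 − $35,400 = $169,190.
Annual expense = $169,190 / 5 = $33,838.
End of year 1: book value $170,752.
End of year 2: book value $136,914.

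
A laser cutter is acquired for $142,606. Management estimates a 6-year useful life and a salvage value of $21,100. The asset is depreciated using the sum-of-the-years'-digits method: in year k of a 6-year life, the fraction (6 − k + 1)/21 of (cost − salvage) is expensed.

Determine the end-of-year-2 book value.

Depreciable base = $142,606 − $21,100 = $121,506.
Sum of the years' digits = 6+5+4+3+2+1 = 21.
Year 1: $121,506 × 6/21 = $34,716. Book value $107,890.
Year 2: $121,506 × 5/21 = $28,930. Book value $78,960.

$78,960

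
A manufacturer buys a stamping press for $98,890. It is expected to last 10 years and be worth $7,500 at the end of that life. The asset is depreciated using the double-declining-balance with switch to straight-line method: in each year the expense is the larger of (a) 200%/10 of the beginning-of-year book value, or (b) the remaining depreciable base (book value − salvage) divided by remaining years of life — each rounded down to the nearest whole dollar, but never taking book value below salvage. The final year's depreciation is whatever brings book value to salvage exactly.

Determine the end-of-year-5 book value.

Depreciable base = $98,890 − $7,500 = $91,390.
Year 1: DB = ⌊$98,890 × 200%/10⌋ = $19,778; SL = ⌊$91,390/10⌋ = $9,139 → take DB $19,778. Book value $79,112.
Year 2: DB = ⌊$79,112 × 200%/10⌋ = $15,822; SL = ⌊$71,612/9⌋ = $7,956 → take DB $15,822. Book value $63,290.
Year 3: DB = ⌊$63,290 × 200%/10⌋ = $12,658; SL = ⌊$55,790/8⌋ = $6,973 → take DB $12,658. Book value $50,632.
Year 4: DB = ⌊$50,632 × 200%/10⌋ = $10,126; SL = ⌊$43,132/7⌋ = $6,161 → take DB $10,126. Book value $40,506.
Year 5: DB = ⌊$40,506 × 200%/10⌋ = $8,101; SL = ⌊$33,006/6⌋ = $5,501 → take DB $8,101. Book value $32,405.

$32,405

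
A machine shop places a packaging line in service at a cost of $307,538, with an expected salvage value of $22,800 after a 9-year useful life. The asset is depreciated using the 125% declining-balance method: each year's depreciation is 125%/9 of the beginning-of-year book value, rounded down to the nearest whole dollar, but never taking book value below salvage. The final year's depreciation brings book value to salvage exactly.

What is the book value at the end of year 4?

Depreciable base = $307,538 − $22,800 = $284,738.
Year 1: ⌊$307,538 × 125%/9⌋ = $42,713. Book value $264,825.
Year 2: ⌊$264,825 × 125%/9⌋ = $36,781. Book value $228,044.
Year 3: ⌊$228,044 × 125%/9⌋ = $31,672. Book value $196,372.
Year 4: ⌊$196,372 × 125%/9⌋ = $27,273. Book value $169,099.

$169,099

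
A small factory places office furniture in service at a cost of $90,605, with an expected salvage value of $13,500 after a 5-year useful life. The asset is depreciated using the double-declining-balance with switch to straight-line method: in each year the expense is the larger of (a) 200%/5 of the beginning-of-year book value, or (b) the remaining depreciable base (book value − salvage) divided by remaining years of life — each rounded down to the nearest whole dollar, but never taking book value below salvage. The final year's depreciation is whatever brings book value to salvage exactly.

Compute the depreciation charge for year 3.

$13,047

Depreciable base = $90,605 − $13,500 = $77,105.
Year 1: DB = ⌊$90,605 × 200%/5⌋ = $36,242; SL = ⌊$77,105/5⌋ = $15,421 → take DB $36,242. Book value $54,363.
Year 2: DB = ⌊$54,363 × 200%/5⌋ = $21,745; SL = ⌊$40,863/4⌋ = $10,215 → take DB $21,745. Book value $32,618.
Year 3: DB = ⌊$32,618 × 200%/5⌋ = $13,047; SL = ⌊$19,118/3⌋ = $6,372 → take DB $13,047. Book value $19,571.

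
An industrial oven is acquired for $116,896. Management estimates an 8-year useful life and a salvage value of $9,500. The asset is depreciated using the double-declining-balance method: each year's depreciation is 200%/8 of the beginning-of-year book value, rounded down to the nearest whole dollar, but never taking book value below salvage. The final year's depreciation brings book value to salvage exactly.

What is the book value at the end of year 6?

Depreciable base = $116,896 − $9,500 = $107,396.
Year 1: ⌊$116,896 × 200%/8⌋ = $29,224. Book value $87,672.
Year 2: ⌊$87,672 × 200%/8⌋ = $21,918. Book value $65,754.
Year 3: ⌊$65,754 × 200%/8⌋ = $16,438. Book value $49,316.
Year 4: ⌊$49,316 × 200%/8⌋ = $12,329. Book value $36,987.
Year 5: ⌊$36,987 × 200%/8⌋ = $9,246. Book value $27,741.
Year 6: ⌊$27,741 × 200%/8⌋ = $6,935. Book value $20,806.

$20,806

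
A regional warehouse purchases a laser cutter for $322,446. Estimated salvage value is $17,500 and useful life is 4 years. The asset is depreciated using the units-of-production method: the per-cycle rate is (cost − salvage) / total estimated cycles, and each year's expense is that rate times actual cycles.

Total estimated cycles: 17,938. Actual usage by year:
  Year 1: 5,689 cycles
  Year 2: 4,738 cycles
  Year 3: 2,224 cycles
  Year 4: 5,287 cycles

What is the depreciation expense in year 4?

$89,879

Depreciable base = $322,446 − $17,500 = $304,946.
Rate = $304,946 / 17,938 cycles = $17 per cycle.
Year 1: 5,689 × $17 = $96,713. Book value $225,733.
Year 2: 4,738 × $17 = $80,546. Book value $145,187.
Year 3: 2,224 × $17 = $37,808. Book value $107,379.
Year 4: 5,287 × $17 = $89,879. Book value $17,500.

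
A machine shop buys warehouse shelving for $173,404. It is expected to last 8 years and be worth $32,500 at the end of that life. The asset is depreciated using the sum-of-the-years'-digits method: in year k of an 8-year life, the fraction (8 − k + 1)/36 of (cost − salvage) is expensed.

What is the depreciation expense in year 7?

$7,828

Depreciable base = $173,404 − $32,500 = $140,904.
Sum of the years' digits = 8+7+6+5+4+3+2+1 = 36.
Year 1: $140,904 × 8/36 = $31,312. Book value $142,092.
Year 2: $140,904 × 7/36 = $27,398. Book value $114,694.
Year 3: $140,904 × 6/36 = $23,484. Book value $91,210.
Year 4: $140,904 × 5/36 = $19,570. Book value $71,640.
Year 5: $140,904 × 4/36 = $15,656. Book value $55,984.
Year 6: $140,904 × 3/36 = $11,742. Book value $44,242.
Year 7: $140,904 × 2/36 = $7,828. Book value $36,414.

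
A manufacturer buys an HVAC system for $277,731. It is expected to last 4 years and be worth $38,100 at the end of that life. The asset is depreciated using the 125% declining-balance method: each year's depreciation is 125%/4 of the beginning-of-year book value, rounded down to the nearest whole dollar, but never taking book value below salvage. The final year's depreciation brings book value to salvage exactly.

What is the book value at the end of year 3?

Depreciable base = $277,731 − $38,100 = $239,631.
Year 1: ⌊$277,731 × 125%/4⌋ = $86,790. Book value $190,941.
Year 2: ⌊$190,941 × 125%/4⌋ = $59,669. Book value $131,272.
Year 3: ⌊$131,272 × 125%/4⌋ = $41,022. Book value $90,250.

$90,250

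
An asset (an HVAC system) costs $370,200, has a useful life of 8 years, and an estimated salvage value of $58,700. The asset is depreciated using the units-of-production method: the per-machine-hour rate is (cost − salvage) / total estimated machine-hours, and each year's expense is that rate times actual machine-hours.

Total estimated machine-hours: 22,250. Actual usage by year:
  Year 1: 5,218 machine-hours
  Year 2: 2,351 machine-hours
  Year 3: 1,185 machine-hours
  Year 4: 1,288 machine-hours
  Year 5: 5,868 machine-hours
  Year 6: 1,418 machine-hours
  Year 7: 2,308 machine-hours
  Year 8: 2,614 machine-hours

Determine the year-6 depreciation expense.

Depreciable base = $370,200 − $58,700 = $311,500.
Rate = $311,500 / 22,250 machine-hours = $14 per machine-hour.
Year 1: 5,218 × $14 = $73,052. Book value $297,148.
Year 2: 2,351 × $14 = $32,914. Book value $264,234.
Year 3: 1,185 × $14 = $16,590. Book value $247,644.
Year 4: 1,288 × $14 = $18,032. Book value $229,612.
Year 5: 5,868 × $14 = $82,152. Book value $147,460.
Year 6: 1,418 × $14 = $19,852. Book value $127,608.

$19,852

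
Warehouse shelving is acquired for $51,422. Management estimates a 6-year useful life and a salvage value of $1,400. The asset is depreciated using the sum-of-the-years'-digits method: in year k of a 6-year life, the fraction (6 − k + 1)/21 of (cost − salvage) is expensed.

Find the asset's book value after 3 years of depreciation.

Depreciable base = $51,422 − $1,400 = $50,022.
Sum of the years' digits = 6+5+4+3+2+1 = 21.
Year 1: $50,022 × 6/21 = $14,292. Book value $37,130.
Year 2: $50,022 × 5/21 = $11,910. Book value $25,220.
Year 3: $50,022 × 4/21 = $9,528. Book value $15,692.

$15,692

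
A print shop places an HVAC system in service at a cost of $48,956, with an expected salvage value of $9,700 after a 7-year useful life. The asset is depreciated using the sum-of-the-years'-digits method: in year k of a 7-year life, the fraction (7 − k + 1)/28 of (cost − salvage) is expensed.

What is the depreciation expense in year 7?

Depreciable base = $48,956 − $9,700 = $39,256.
Sum of the years' digits = 7+6+5+4+3+2+1 = 28.
Year 1: $39,256 × 7/28 = $9,814. Book value $39,142.
Year 2: $39,256 × 6/28 = $8,412. Book value $30,730.
Year 3: $39,256 × 5/28 = $7,010. Book value $23,720.
Year 4: $39,256 × 4/28 = $5,608. Book value $18,112.
Year 5: $39,256 × 3/28 = $4,206. Book value $13,906.
Year 6: $39,256 × 2/28 = $2,804. Book value $11,102.
Year 7: $39,256 × 1/28 = $1,402. Book value $9,700.

$1,402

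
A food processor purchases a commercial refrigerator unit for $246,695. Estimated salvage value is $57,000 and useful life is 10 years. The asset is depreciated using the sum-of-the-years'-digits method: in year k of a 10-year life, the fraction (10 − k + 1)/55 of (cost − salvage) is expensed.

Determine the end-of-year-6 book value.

Depreciable base = $246,695 − $57,000 = $189,695.
Sum of the years' digits = 10+9+8+7+6+5+4+3+2+1 = 55.
Year 1: $189,695 × 10/55 = $34,490. Book value $212,205.
Year 2: $189,695 × 9/55 = $31,041. Book value $181,164.
Year 3: $189,695 × 8/55 = $27,592. Book value $153,572.
Year 4: $189,695 × 7/55 = $24,143. Book value $129,429.
Year 5: $189,695 × 6/55 = $20,694. Book value $108,735.
Year 6: $189,695 × 5/55 = $17,245. Book value $91,490.

$91,490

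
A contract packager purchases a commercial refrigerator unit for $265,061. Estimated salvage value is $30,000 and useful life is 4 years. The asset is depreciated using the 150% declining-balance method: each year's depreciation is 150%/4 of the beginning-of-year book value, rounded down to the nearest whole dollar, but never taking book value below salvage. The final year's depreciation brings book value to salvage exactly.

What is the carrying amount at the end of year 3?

Depreciable base = $265,061 − $30,000 = $235,061.
Year 1: ⌊$265,061 × 150%/4⌋ = $99,397. Book value $165,664.
Year 2: ⌊$165,664 × 150%/4⌋ = $62,124. Book value $103,540.
Year 3: ⌊$103,540 × 150%/4⌋ = $38,827. Book value $64,713.

$64,713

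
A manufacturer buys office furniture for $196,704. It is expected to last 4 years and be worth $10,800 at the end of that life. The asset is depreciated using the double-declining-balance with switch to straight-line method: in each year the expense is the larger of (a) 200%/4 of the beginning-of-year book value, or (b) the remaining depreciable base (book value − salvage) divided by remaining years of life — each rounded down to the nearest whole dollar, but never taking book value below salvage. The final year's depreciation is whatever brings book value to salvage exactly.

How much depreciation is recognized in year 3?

$24,588

Depreciable base = $196,704 − $10,800 = $185,904.
Year 1: DB = ⌊$196,704 × 200%/4⌋ = $98,352; SL = ⌊$185,904/4⌋ = $46,476 → take DB $98,352. Book value $98,352.
Year 2: DB = ⌊$98,352 × 200%/4⌋ = $49,176; SL = ⌊$87,552/3⌋ = $29,184 → take DB $49,176. Book value $49,176.
Year 3: DB = ⌊$49,176 × 200%/4⌋ = $24,588; SL = ⌊$38,376/2⌋ = $19,188 → take DB $24,588. Book value $24,588.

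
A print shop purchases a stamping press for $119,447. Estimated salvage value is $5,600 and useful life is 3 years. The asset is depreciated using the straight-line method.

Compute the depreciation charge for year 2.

$37,949

Depreciable base = $119,447 − $5,600 = $113,847.
Annual expense = $113,847 / 3 = $37,949.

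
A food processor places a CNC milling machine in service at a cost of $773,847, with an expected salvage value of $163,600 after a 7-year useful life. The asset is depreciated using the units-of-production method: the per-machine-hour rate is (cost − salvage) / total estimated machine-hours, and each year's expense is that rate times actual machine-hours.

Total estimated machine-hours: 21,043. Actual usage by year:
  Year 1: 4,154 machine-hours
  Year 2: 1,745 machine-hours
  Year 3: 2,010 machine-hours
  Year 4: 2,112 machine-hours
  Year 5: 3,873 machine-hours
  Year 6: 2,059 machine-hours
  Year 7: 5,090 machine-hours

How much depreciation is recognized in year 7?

$147,610

Depreciable base = $773,847 − $163,600 = $610,247.
Rate = $610,247 / 21,043 machine-hours = $29 per machine-hour.
Year 1: 4,154 × $29 = $120,466. Book value $653,381.
Year 2: 1,745 × $29 = $50,605. Book value $602,776.
Year 3: 2,010 × $29 = $58,290. Book value $544,486.
Year 4: 2,112 × $29 = $61,248. Book value $483,238.
Year 5: 3,873 × $29 = $112,317. Book value $370,921.
Year 6: 2,059 × $29 = $59,711. Book value $311,210.
Year 7: 5,090 × $29 = $147,610. Book value $163,600.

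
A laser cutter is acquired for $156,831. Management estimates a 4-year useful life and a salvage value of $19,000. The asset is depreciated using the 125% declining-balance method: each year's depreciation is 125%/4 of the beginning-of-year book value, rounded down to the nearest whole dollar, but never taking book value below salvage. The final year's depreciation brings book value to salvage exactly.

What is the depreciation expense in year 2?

$33,694

Depreciable base = $156,831 − $19,000 = $137,831.
Year 1: ⌊$156,831 × 125%/4⌋ = $49,009. Book value $107,822.
Year 2: ⌊$107,822 × 125%/4⌋ = $33,694. Book value $74,128.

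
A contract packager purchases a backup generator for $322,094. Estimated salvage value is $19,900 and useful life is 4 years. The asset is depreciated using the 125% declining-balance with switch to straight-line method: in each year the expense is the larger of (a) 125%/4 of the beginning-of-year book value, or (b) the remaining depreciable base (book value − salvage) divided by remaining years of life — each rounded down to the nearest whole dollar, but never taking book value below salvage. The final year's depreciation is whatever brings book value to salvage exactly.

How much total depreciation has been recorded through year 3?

Depreciable base = $322,094 − $19,900 = $302,194.
Year 1: DB = ⌊$322,094 × 125%/4⌋ = $100,654; SL = ⌊$302,194/4⌋ = $75,548 → take DB $100,654. Book value $221,440.
Year 2: DB = ⌊$221,440 × 125%/4⌋ = $69,200; SL = ⌊$201,540/3⌋ = $67,180 → take DB $69,200. Book value $152,240.
Year 3: DB = ⌊$152,240 × 125%/4⌋ = $47,575; SL = ⌊$132,340/2⌋ = $66,170 → take SL $66,170. Book value $86,070.
Accumulated through year 3 = $322,094 − $86,070 = $236,024.

$236,024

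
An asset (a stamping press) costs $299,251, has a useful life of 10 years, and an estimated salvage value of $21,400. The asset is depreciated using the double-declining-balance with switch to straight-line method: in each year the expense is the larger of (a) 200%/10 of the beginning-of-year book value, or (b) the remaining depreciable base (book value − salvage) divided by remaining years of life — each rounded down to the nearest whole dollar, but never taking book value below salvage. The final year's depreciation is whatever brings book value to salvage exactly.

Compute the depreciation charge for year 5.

$24,514

Depreciable base = $299,251 − $21,400 = $277,851.
Year 1: DB = ⌊$299,251 × 200%/10⌋ = $59,850; SL = ⌊$277,851/10⌋ = $27,785 → take DB $59,850. Book value $239,401.
Year 2: DB = ⌊$239,401 × 200%/10⌋ = $47,880; SL = ⌊$218,001/9⌋ = $24,222 → take DB $47,880. Book value $191,521.
Year 3: DB = ⌊$191,521 × 200%/10⌋ = $38,304; SL = ⌊$170,121/8⌋ = $21,265 → take DB $38,304. Book value $153,217.
Year 4: DB = ⌊$153,217 × 200%/10⌋ = $30,643; SL = ⌊$131,817/7⌋ = $18,831 → take DB $30,643. Book value $122,574.
Year 5: DB = ⌊$122,574 × 200%/10⌋ = $24,514; SL = ⌊$101,174/6⌋ = $16,862 → take DB $24,514. Book value $98,060.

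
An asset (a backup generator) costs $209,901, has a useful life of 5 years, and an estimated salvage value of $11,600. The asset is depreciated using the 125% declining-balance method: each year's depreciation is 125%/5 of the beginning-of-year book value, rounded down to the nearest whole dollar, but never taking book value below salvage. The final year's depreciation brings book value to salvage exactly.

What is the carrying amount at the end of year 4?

$66,415

Depreciable base = $209,901 − $11,600 = $198,301.
Year 1: ⌊$209,901 × 125%/5⌋ = $52,475. Book value $157,426.
Year 2: ⌊$157,426 × 125%/5⌋ = $39,356. Book value $118,070.
Year 3: ⌊$118,070 × 125%/5⌋ = $29,517. Book value $88,553.
Year 4: ⌊$88,553 × 125%/5⌋ = $22,138. Book value $66,415.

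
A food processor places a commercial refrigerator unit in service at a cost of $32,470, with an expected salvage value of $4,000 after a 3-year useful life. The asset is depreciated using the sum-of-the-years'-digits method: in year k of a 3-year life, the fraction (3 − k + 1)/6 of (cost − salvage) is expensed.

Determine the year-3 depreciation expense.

$4,745

Depreciable base = $32,470 − $4,000 = $28,470.
Sum of the years' digits = 3+2+1 = 6.
Year 1: $28,470 × 3/6 = $14,235. Book value $18,235.
Year 2: $28,470 × 2/6 = $9,490. Book value $8,745.
Year 3: $28,470 × 1/6 = $4,745. Book value $4,000.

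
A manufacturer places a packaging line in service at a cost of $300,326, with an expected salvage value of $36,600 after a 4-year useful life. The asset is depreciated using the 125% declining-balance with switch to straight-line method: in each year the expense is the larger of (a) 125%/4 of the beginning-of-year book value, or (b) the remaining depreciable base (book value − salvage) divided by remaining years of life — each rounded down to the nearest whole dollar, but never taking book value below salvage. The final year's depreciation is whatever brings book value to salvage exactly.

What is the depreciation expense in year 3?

$52,676

Depreciable base = $300,326 − $36,600 = $263,726.
Year 1: DB = ⌊$300,326 × 125%/4⌋ = $93,851; SL = ⌊$263,726/4⌋ = $65,931 → take DB $93,851. Book value $206,475.
Year 2: DB = ⌊$206,475 × 125%/4⌋ = $64,523; SL = ⌊$169,875/3⌋ = $56,625 → take DB $64,523. Book value $141,952.
Year 3: DB = ⌊$141,952 × 125%/4⌋ = $44,360; SL = ⌊$105,352/2⌋ = $52,676 → take SL $52,676. Book value $89,276.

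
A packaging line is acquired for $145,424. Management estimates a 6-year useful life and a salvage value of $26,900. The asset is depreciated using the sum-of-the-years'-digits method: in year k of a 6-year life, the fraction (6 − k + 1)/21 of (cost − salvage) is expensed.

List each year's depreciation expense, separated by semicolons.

Depreciable base = $145,424 − $26,900 = $118,524.
Sum of the years' digits = 6+5+4+3+2+1 = 21.
Year 1: $118,524 × 6/21 = $33,864. Book value $111,560.
Year 2: $118,524 × 5/21 = $28,220. Book value $83,340.
Year 3: $118,524 × 4/21 = $22,576. Book value $60,764.
Year 4: $118,524 × 3/21 = $16,932. Book value $43,832.
Year 5: $118,524 × 2/21 = $11,288. Book value $32,544.
Year 6: $118,524 × 1/21 = $5,644. Book value $26,900.

$33,864; $28,220; $22,576; $16,932; $11,288; $5,644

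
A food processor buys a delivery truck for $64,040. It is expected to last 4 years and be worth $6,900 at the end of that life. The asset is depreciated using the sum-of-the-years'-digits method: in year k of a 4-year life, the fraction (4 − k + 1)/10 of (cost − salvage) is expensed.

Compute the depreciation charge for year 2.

$17,142

Depreciable base = $64,040 − $6,900 = $57,140.
Sum of the years' digits = 4+3+2+1 = 10.
Year 1: $57,140 × 4/10 = $22,856. Book value $41,184.
Year 2: $57,140 × 3/10 = $17,142. Book value $24,042.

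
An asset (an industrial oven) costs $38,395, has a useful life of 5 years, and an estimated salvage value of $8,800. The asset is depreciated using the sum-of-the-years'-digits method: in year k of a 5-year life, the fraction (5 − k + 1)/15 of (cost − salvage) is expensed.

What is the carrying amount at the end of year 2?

$20,638

Depreciable base = $38,395 − $8,800 = $29,595.
Sum of the years' digits = 5+4+3+2+1 = 15.
Year 1: $29,595 × 5/15 = $9,865. Book value $28,530.
Year 2: $29,595 × 4/15 = $7,892. Book value $20,638.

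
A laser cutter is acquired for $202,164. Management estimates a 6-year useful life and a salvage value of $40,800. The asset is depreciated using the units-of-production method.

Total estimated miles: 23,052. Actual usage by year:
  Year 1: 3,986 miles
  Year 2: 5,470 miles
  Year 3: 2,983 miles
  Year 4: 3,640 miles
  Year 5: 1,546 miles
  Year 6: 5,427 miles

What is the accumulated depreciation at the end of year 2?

$66,192

Depreciable base = $202,164 − $40,800 = $161,364.
Rate = $161,364 / 23,052 miles = $7 per mile.
Year 1: 3,986 × $7 = $27,902. Book value $174,262.
Year 2: 5,470 × $7 = $38,290. Book value $135,972.
Accumulated through year 2 = $202,164 − $135,972 = $66,192.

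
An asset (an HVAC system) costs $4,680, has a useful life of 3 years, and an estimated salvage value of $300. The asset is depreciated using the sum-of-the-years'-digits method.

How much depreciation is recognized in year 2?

$1,460

Depreciable base = $4,680 − $300 = $4,380.
Sum of the years' digits = 3+2+1 = 6.
Year 1: $4,380 × 3/6 = $2,190. Book value $2,490.
Year 2: $4,380 × 2/6 = $1,460. Book value $1,030.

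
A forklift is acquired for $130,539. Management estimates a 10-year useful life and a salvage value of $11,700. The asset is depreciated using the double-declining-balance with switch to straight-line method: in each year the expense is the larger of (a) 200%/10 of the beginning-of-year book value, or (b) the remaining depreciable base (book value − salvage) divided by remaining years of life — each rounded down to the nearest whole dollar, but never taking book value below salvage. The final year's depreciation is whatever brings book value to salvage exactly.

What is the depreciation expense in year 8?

Depreciable base = $130,539 − $11,700 = $118,839.
Year 1: DB = ⌊$130,539 × 200%/10⌋ = $26,107; SL = ⌊$118,839/10⌋ = $11,883 → take DB $26,107. Book value $104,432.
Year 2: DB = ⌊$104,432 × 200%/10⌋ = $20,886; SL = ⌊$92,732/9⌋ = $10,303 → take DB $20,886. Book value $83,546.
Year 3: DB = ⌊$83,546 × 200%/10⌋ = $16,709; SL = ⌊$71,846/8⌋ = $8,980 → take DB $16,709. Book value $66,837.
Year 4: DB = ⌊$66,837 × 200%/10⌋ = $13,367; SL = ⌊$55,137/7⌋ = $7,876 → take DB $13,367. Book value $53,470.
Year 5: DB = ⌊$53,470 × 200%/10⌋ = $10,694; SL = ⌊$41,770/6⌋ = $6,961 → take DB $10,694. Book value $42,776.
Year 6: DB = ⌊$42,776 × 200%/10⌋ = $8,555; SL = ⌊$31,076/5⌋ = $6,215 → take DB $8,555. Book value $34,221.
Year 7: DB = ⌊$34,221 × 200%/10⌋ = $6,844; SL = ⌊$22,521/4⌋ = $5,630 → take DB $6,844. Book value $27,377.
Year 8: DB = ⌊$27,377 × 200%/10⌋ = $5,475; SL = ⌊$15,677/3⌋ = $5,225 → take DB $5,475. Book value $21,902.

$5,475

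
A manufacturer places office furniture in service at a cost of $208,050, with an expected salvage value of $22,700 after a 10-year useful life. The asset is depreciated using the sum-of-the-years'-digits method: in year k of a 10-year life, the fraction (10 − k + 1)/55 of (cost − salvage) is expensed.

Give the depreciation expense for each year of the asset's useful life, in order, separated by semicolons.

Depreciable base = $208,050 − $22,700 = $185,350.
Sum of the years' digits = 10+9+8+7+6+5+4+3+2+1 = 55.
Year 1: $185,350 × 10/55 = $33,700. Book value $174,350.
Year 2: $185,350 × 9/55 = $30,330. Book value $144,020.
Year 3: $185,350 × 8/55 = $26,960. Book value $117,060.
Year 4: $185,350 × 7/55 = $23,590. Book value $93,470.
Year 5: $185,350 × 6/55 = $20,220. Book value $73,250.
Year 6: $185,350 × 5/55 = $16,850. Book value $56,400.
Year 7: $185,350 × 4/55 = $13,480. Book value $42,920.
Year 8: $185,350 × 3/55 = $10,110. Book value $32,810.
Year 9: $185,350 × 2/55 = $6,740. Book value $26,070.
Year 10: $185,350 × 1/55 = $3,370. Book value $22,700.

$33,700; $30,330; $26,960; $23,590; $20,220; $16,850; $13,480; $10,110; $6,740; $3,370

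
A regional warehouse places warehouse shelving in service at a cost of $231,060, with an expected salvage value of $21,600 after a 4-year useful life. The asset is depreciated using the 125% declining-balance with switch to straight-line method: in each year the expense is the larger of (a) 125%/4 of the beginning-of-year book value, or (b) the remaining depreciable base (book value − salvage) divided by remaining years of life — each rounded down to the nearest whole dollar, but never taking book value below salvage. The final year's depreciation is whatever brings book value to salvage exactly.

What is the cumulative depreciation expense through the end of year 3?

$165,653

Depreciable base = $231,060 − $21,600 = $209,460.
Year 1: DB = ⌊$231,060 × 125%/4⌋ = $72,206; SL = ⌊$209,460/4⌋ = $52,365 → take DB $72,206. Book value $158,854.
Year 2: DB = ⌊$158,854 × 125%/4⌋ = $49,641; SL = ⌊$137,254/3⌋ = $45,751 → take DB $49,641. Book value $109,213.
Year 3: DB = ⌊$109,213 × 125%/4⌋ = $34,129; SL = ⌊$87,613/2⌋ = $43,806 → take SL $43,806. Book value $65,407.
Accumulated through year 3 = $231,060 − $65,407 = $165,653.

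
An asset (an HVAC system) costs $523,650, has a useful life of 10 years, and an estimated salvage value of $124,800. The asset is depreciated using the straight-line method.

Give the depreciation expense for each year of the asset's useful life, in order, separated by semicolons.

$39,885; $39,885; $39,885; $39,885; $39,885; $39,885; $39,885; $39,885; $39,885; $39,885

Depreciable base = $523,650 − $124,800 = $398,850.
Annual expense = $398,850 / 10 = $39,885.
End of year 1: book value $483,765.
End of year 2: book value $443,880.
End of year 3: book value $403,995.
End of year 4: book value $364,110.
End of year 5: book value $324,225.
End of year 6: book value $284,340.
End of year 7: book value $244,455.
End of year 8: book value $204,570.
End of year 9: book value $164,685.
End of year 10: book value $124,800.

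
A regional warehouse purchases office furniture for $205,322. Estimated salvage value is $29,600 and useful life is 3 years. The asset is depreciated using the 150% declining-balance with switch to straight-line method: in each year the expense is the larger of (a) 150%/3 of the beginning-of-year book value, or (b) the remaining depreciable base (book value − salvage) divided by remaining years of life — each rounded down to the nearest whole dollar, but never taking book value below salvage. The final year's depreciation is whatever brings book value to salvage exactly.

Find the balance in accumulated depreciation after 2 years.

Depreciable base = $205,322 − $29,600 = $175,722.
Year 1: DB = ⌊$205,322 × 150%/3⌋ = $102,661; SL = ⌊$175,722/3⌋ = $58,574 → take DB $102,661. Book value $102,661.
Year 2: DB = ⌊$102,661 × 150%/3⌋ = $51,330; SL = ⌊$73,061/2⌋ = $36,530 → take DB $51,330. Book value $51,331.
Accumulated through year 2 = $205,322 − $51,331 = $153,991.

$153,991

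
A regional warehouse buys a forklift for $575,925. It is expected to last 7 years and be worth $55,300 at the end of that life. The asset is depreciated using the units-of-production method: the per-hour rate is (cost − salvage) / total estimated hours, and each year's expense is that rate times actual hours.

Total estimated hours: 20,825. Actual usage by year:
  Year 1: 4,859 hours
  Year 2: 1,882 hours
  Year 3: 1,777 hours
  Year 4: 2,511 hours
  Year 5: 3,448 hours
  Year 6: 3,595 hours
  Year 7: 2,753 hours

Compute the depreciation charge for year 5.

$86,200

Depreciable base = $575,925 − $55,300 = $520,625.
Rate = $520,625 / 20,825 hours = $25 per hour.
Year 1: 4,859 × $25 = $121,475. Book value $454,450.
Year 2: 1,882 × $25 = $47,050. Book value $407,400.
Year 3: 1,777 × $25 = $44,425. Book value $362,975.
Year 4: 2,511 × $25 = $62,775. Book value $300,200.
Year 5: 3,448 × $25 = $86,200. Book value $214,000.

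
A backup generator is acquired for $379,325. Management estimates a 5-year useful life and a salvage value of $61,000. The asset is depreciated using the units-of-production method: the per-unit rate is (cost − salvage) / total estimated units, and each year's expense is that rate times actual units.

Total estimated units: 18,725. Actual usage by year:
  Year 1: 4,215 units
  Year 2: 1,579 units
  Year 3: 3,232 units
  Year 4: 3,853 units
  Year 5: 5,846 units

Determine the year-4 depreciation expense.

$65,501

Depreciable base = $379,325 − $61,000 = $318,325.
Rate = $318,325 / 18,725 units = $17 per unit.
Year 1: 4,215 × $17 = $71,655. Book value $307,670.
Year 2: 1,579 × $17 = $26,843. Book value $280,827.
Year 3: 3,232 × $17 = $54,944. Book value $225,883.
Year 4: 3,853 × $17 = $65,501. Book value $160,382.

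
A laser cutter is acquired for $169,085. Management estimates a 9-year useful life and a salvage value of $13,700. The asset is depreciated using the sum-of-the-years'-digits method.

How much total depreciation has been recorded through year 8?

Depreciable base = $169,085 − $13,700 = $155,385.
Sum of the years' digits = 9+8+7+6+5+4+3+2+1 = 45.
Year 1: $155,385 × 9/45 = $31,077. Book value $138,008.
Year 2: $155,385 × 8/45 = $27,624. Book value $110,384.
Year 3: $155,385 × 7/45 = $24,171. Book value $86,213.
Year 4: $155,385 × 6/45 = $20,718. Book value $65,495.
Year 5: $155,385 × 5/45 = $17,265. Book value $48,230.
Year 6: $155,385 × 4/45 = $13,812. Book value $34,418.
Year 7: $155,385 × 3/45 = $10,359. Book value $24,059.
Year 8: $155,385 × 2/45 = $6,906. Book value $17,153.
Accumulated through year 8 = $169,085 − $17,153 = $151,932.

$151,932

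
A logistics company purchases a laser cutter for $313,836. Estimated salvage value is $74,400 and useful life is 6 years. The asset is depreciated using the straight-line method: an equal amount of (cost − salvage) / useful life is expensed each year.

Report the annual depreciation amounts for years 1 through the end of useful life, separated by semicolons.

Depreciable base = $313,836 − $74,400 = $239,436.
Annual expense = $239,436 / 6 = $39,906.
End of year 1: book value $273,930.
End of year 2: book value $234,024.
End of year 3: book value $194,118.
End of year 4: book value $154,212.
End of year 5: book value $114,306.
End of year 6: book value $74,400.

$39,906; $39,906; $39,906; $39,906; $39,906; $39,906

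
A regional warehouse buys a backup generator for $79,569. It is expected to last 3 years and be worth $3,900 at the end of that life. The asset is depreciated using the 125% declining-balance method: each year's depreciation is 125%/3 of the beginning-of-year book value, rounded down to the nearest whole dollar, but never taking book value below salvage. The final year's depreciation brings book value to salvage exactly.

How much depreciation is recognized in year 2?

$19,340

Depreciable base = $79,569 − $3,900 = $75,669.
Year 1: ⌊$79,569 × 125%/3⌋ = $33,153. Book value $46,416.
Year 2: ⌊$46,416 × 125%/3⌋ = $19,340. Book value $27,076.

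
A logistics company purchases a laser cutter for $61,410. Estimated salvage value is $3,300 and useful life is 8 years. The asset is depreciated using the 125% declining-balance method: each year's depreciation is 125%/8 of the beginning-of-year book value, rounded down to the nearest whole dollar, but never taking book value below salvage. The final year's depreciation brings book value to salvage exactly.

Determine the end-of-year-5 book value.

Depreciable base = $61,410 − $3,300 = $58,110.
Year 1: ⌊$61,410 × 125%/8⌋ = $9,595. Book value $51,815.
Year 2: ⌊$51,815 × 125%/8⌋ = $8,096. Book value $43,719.
Year 3: ⌊$43,719 × 125%/8⌋ = $6,831. Book value $36,888.
Year 4: ⌊$36,888 × 125%/8⌋ = $5,763. Book value $31,125.
Year 5: ⌊$31,125 × 125%/8⌋ = $4,863. Book value $26,262.

$26,262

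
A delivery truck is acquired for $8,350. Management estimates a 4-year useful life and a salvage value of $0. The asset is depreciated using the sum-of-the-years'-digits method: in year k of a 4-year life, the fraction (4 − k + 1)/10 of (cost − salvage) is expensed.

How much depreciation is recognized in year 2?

Depreciable base = $8,350 − $0 = $8,350.
Sum of the years' digits = 4+3+2+1 = 10.
Year 1: $8,350 × 4/10 = $3,340. Book value $5,010.
Year 2: $8,350 × 3/10 = $2,505. Book value $2,505.

$2,505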